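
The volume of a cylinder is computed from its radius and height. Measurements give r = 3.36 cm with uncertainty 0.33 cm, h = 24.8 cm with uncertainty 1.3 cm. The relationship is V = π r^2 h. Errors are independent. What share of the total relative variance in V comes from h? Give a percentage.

(δV/V)² = (2·δr/r)² + (1·δh/h)²
  r term: (2×0.0982)² = 0.0386
  h term: (1×0.0524)² = 0.00275
Total = 0.0413. Share from h = 0.00275/0.0413 = 0.0665.

6.65%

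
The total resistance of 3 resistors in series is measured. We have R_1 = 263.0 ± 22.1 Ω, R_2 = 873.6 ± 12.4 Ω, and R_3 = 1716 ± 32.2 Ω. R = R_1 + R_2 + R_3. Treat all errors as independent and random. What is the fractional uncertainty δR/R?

R is a linear combination, so absolute uncertainties add in quadrature:
  (δR_1)² = 488;  (δR_2)² = 154;  (δR_3)² = 1040
δR = √(1680) = 41.0 Ω
R = 2853 Ω, so δR/R = 41.0/2853 = 0.0144.

0.0144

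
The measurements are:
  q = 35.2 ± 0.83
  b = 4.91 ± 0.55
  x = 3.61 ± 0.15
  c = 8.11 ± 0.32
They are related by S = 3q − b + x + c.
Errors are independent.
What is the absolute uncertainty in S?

S is a linear combination, so absolute uncertainties add in quadrature:
  (3·δq)² = 6.20;  (δb)² = 0.303;  (δx)² = 0.0225;  (δc)² = 0.102
δS = √(6.63) = 2.57

2.57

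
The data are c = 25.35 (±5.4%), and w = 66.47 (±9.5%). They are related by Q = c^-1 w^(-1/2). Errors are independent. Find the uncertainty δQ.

Q is a product of powers, so relative uncertainties combine in quadrature:
  (-1·δc/c)² = (-1×0.0540)² = 0.00292;  (−½·δw/w)² = (-0.5×0.0950)² = 0.00226
δQ/Q = √(0.00517) = 0.0719
Q = 0.004838, so δQ = 0.0719 × 0.004838 = 0.000348.

0.000348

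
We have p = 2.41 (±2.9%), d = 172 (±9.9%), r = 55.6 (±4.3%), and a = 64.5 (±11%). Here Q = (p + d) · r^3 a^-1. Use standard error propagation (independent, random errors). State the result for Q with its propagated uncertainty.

(4.65 ± 0.909) × 10^5

Let u = p + d = 174. δu = √(δp² + δd²) = √(0.00488 + 290) = 17.0, so δu/u = 0.0976.
Q is then a monomial in u, r, a:
δQ/Q = √((δu/u)² + (3·δr/r)² + (-1·δa/a)²) = √(0.00953 + 0.0166 + 0.0121) = 0.196
Q = 4.65e+05, so δQ = 0.196 × 4.65e+05 = 90900.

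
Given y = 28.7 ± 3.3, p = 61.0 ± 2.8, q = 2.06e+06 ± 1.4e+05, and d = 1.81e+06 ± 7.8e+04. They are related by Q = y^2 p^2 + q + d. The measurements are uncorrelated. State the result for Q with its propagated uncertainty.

Let w = y^2·p^2 = 3.06e+06. δw/w = √((2·δy/y)² + (2·δp/p)²) = √(0.0529 + 0.00843) = 0.248, so δw = 7.59e+05.
Q = w + q + d: δQ = √(δw² + δq² + δd²) = √(5.76e+11 + 1.96e+10 + 6.08e+09) = 7.76e+05
Q = 6.93e+06.

(6.93 ± 0.776) × 10^6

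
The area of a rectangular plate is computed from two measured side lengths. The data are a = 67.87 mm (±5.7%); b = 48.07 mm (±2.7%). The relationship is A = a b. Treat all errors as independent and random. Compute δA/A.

Each factor contributes (exponent × relative error)² to (δA/A)²:
  (1·δa/a)² = (1×0.0570)² = 0.00325;  (1·δb/b)² = (1×0.0270)² = 0.000729
δA/A = √(0.00398) = 0.0631

0.0631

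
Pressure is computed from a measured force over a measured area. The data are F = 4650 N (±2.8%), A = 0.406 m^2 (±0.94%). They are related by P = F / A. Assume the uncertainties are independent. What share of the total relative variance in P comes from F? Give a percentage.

(δP/P)² = (1·δF/F)² + (-1·δA/A)²
  F term: (1×0.0280)² = 0.000784
  A term: (-1×0.00940)² = 8.84e-05
Total = 0.000872. Share from F = 0.000784/0.000872 = 0.899.

89.9%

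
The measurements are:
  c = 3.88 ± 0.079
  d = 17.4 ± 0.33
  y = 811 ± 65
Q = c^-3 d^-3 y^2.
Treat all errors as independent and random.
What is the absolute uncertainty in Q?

Since Q is a product/quotient, work with relative uncertainties:
  (-3·δc/c)² = (-3×0.0204)² = 0.00373;  (-3·δd/d)² = (-3×0.0190)² = 0.00324;  (2·δy/y)² = (2×0.0801)² = 0.0257
δQ/Q = √(0.0327) = 0.181
Q = 2.14, so δQ = 0.181 × 2.14 = 0.386.

0.386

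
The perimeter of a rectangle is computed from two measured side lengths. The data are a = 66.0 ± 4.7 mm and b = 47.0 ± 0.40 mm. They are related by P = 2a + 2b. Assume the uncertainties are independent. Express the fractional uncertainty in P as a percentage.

4.17%

For a sum/difference, combine absolute errors in quadrature:
  (2·δa)² = 88.4;  (2·δb)² = 0.640
δP = √(89.0) = 9.43 mm
P = 226 mm, so δP/P = 9.43/226 = 0.0417.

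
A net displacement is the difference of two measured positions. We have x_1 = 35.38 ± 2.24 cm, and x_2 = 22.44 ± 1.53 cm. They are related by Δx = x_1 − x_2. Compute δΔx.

Δx is a linear combination, so absolute uncertainties add in quadrature:
  (δx_1)² = 5.02;  (δx_2)² = 2.34
δΔx = √(7.36) = 2.71 cm

2.71 cm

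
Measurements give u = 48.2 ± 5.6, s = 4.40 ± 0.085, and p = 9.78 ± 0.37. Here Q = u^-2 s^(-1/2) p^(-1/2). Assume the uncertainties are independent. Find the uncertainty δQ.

Each factor contributes (exponent × relative error)² to (δQ/Q)²:
  (-2·δu/u)² = (-2×0.116)² = 0.0540;  (−½·δs/s)² = (-0.5×0.0193)² = 9.33e-05;  (−½·δp/p)² = (-0.5×0.0378)² = 0.000358
δQ/Q = √(0.0544) = 0.233
Q = 6.56e-05, so δQ = 0.233 × 6.56e-05 = 1.53e-05.

1.53e-05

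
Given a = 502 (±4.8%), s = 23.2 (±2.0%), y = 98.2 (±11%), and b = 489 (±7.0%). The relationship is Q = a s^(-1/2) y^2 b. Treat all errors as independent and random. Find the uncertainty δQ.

1.16e+08

Relative error in a monomial: (δQ/Q)² = Σ (nᵢ · δxᵢ/xᵢ)².
  (1·δa/a)² = (1×0.0480)² = 0.00230;  (−½·δs/s)² = (-0.5×0.0200)² = 0.000100;  (2·δy/y)² = (2×0.110)² = 0.0484;  (1·δb/b)² = (1×0.0700)² = 0.00490
δQ/Q = √(0.0557) = 0.236
Q = 4.91e+08, so δQ = 0.236 × 4.91e+08 = 1.16e+08.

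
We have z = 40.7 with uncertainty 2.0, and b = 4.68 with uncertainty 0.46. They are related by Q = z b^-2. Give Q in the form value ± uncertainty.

For a monomial Q ∝ z, b^-2, fractional errors add in quadrature:
  (1·δz/z)² = (1×0.0491)² = 0.00241;  (-2·δb/b)² = (-2×0.0983)² = 0.0386
δQ/Q = √(0.0411) = 0.203
Q = 1.86, so δQ = 0.203 × 1.86 = 0.377.

1.86 ± 0.377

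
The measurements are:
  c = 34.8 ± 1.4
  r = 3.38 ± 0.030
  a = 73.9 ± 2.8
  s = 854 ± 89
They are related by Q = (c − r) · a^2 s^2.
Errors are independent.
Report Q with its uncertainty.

Let u = c − r = 31.4. δu = √(δc² + δr²) = √(1.96 + 0.000900) = 1.40, so δu/u = 0.0446.
Q is then a monomial in u, a, s:
δQ/Q = √((δu/u)² + (2·δa/a)² + (2·δs/s)²) = √(0.00199 + 0.00574 + 0.0434) = 0.226
Q = 1.25e+11, so δQ = 0.226 × 1.25e+11 = 2.83e+10.

(1.25 ± 0.283) × 10^11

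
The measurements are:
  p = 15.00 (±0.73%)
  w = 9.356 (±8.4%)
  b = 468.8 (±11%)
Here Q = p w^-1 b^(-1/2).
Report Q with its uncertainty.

Q is a product of powers, so relative uncertainties combine in quadrature:
  (1·δp/p)² = (1×0.00730)² = 5.33e-05;  (-1·δw/w)² = (-1×0.0840)² = 0.00706;  (−½·δb/b)² = (-0.5×0.110)² = 0.00303
δQ/Q = √(0.0101) = 0.101
Q = 0.07405, so δQ = 0.101 × 0.07405 = 0.00745.

0.07405 ± 0.00745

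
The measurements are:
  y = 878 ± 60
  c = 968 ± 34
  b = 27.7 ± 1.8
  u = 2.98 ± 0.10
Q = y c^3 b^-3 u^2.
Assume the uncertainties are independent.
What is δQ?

Since Q is a product/quotient, work with relative uncertainties:
  (1·δy/y)² = (1×0.0683)² = 0.00467;  (3·δc/c)² = (3×0.0351)² = 0.0111;  (-3·δb/b)² = (-3×0.0650)² = 0.0380;  (2·δu/u)² = (2×0.0336)² = 0.00450
δQ/Q = √(0.0583) = 0.241
Q = 3.33e+08, so δQ = 0.241 × 3.33e+08 = 8.03e+07.

8.03e+07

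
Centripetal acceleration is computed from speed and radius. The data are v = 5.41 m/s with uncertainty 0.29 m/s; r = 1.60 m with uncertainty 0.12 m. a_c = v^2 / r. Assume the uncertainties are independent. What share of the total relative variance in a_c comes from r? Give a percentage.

(δa_c/a_c)² = (2·δv/v)² + (-1·δr/r)²
  v term: (2×0.0536)² = 0.0115
  r term: (-1×0.0750)² = 0.00562
Total = 0.0171. Share from r = 0.00562/0.0171 = 0.329.

32.9%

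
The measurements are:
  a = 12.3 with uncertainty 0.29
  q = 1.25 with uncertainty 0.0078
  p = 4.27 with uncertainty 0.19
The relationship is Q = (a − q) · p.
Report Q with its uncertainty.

47.2 ± 2.44

Let u = a − q = 11.1. δu = √(δa² + δq²) = √(0.0841 + 6.08e-05) = 0.290, so δu/u = 0.0263.
Q is then a monomial in u, p:
δQ/Q = √((δu/u)² + (1·δp/p)²) = √(0.000689 + 0.00198) = 0.0517
Q = 47.2, so δQ = 0.0517 × 47.2 = 2.44.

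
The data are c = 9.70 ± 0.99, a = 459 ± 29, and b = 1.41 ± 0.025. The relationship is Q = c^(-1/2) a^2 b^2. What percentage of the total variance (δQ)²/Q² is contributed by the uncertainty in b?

6.34%

(δQ/Q)² = (−½·δc/c)² + (2·δa/a)² + (2·δb/b)²
  c term: (-0.5×0.102)² = 0.00260
  a term: (2×0.0632)² = 0.0160
  b term: (2×0.0177)² = 0.00126
Total = 0.0198. Share from b = 0.00126/0.0198 = 0.0634.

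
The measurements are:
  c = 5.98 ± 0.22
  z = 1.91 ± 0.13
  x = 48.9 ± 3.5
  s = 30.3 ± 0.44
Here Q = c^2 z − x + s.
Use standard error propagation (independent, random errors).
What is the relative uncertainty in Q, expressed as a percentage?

Let p = c^2·z = 68.3. δp/p = √((2·δc/c)² + (1·δz/z)²) = √(0.00541 + 0.00463) = 0.100, so δp = 6.85.
Q = p − x + s: δQ = √(δp² + δx² + δs²) = √(46.9 + 12.2 + 0.194) = 7.70
Q = 49.7, so δQ/Q = 7.70/49.7 = 0.155.

15.5%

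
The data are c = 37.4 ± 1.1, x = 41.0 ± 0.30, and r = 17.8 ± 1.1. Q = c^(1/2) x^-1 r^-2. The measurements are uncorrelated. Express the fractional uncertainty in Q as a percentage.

Each factor contributes (exponent × relative error)² to (δQ/Q)²:
  (½·δc/c)² = (0.5×0.0294)² = 0.000216;  (-1·δx/x)² = (-1×0.00732)² = 5.35e-05;  (-2·δr/r)² = (-2×0.0618)² = 0.0153
δQ/Q = √(0.0155) = 0.125

12.5%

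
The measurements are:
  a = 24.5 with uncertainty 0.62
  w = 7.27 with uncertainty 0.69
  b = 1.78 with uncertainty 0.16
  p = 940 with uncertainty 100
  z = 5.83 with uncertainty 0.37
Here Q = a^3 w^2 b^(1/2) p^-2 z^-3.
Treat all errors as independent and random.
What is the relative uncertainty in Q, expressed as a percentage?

35.4%

Products/powers → add relative errors in quadrature, weighted by exponent:
  (3·δa/a)² = (3×0.0253)² = 0.00576;  (2·δw/w)² = (2×0.0949)² = 0.0360;  (½·δb/b)² = (0.5×0.0899)² = 0.00202;  (-2·δp/p)² = (-2×0.106)² = 0.0453;  (-3·δz/z)² = (-3×0.0635)² = 0.0363
δQ/Q = √(0.125) = 0.354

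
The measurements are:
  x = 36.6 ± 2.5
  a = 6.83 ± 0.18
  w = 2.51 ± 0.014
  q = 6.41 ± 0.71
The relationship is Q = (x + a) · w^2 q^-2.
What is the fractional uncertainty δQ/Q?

0.229

Let u = x + a = 43.4. δu = √(δx² + δa²) = √(6.25 + 0.0324) = 2.51, so δu/u = 0.0577.
Q is then a monomial in u, w, q:
δQ/Q = √((δu/u)² + (2·δw/w)² + (-2·δq/q)²) = √(0.00333 + 0.000124 + 0.0491) = 0.229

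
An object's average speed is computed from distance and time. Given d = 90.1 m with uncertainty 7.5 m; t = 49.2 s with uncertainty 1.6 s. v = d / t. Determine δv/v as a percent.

8.94%

Since v is a product/quotient, work with relative uncertainties:
  (1·δd/d)² = (1×0.0832)² = 0.00693;  (-1·δt/t)² = (-1×0.0325)² = 0.00106
δv/v = √(0.00799) = 0.0894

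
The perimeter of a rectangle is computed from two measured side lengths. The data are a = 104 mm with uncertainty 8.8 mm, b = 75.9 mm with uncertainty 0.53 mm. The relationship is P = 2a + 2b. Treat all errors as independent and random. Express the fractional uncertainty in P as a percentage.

Absolute uncertainties add in quadrature for a linear combination:
  (2·δa)² = 310;  (2·δb)² = 1.12
δP = √(311) = 17.6 mm
P = 360 mm, so δP/P = 17.6/360 = 0.0490.

4.90%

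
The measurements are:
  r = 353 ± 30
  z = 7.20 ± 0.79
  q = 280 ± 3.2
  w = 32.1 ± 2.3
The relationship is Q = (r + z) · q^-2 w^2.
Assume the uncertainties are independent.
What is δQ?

Let u = r + z = 360. δu = √(δr² + δz²) = √(900 + 0.624) = 30.0, so δu/u = 0.0833.
Q is then a monomial in u, q, w:
δQ/Q = √((δu/u)² + (-2·δq/q)² + (2·δw/w)²) = √(0.00694 + 0.000522 + 0.0205) = 0.167
Q = 4.73, so δQ = 0.167 × 4.73 = 0.792.

0.792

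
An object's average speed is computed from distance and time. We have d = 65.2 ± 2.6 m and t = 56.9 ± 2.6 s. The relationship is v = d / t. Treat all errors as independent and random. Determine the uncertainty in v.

Products/powers → add relative errors in quadrature, weighted by exponent:
  (1·δd/d)² = (1×0.0399)² = 0.00159;  (-1·δt/t)² = (-1×0.0457)² = 0.00209
δv/v = √(0.00368) = 0.0606
v = 1.15 m/s, so δv = 0.0606 × 1.15 = 0.0695 m/s.

0.0695 m/s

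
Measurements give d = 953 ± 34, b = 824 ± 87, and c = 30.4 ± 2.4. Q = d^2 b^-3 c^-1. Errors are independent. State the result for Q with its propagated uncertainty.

Products/powers → add relative errors in quadrature, weighted by exponent:
  (2·δd/d)² = (2×0.0357)² = 0.00509;  (-3·δb/b)² = (-3×0.106)² = 0.100;  (-1·δc/c)² = (-1×0.0789)² = 0.00623
δQ/Q = √(0.112) = 0.334
Q = 5.34e-05, so δQ = 0.334 × 5.34e-05 = 1.78e-05.

(5.34 ± 1.78) × 10^-5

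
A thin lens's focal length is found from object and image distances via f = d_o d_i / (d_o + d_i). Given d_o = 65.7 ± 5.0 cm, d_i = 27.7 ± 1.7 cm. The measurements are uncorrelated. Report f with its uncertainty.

19.5 ± 0.949 cm

∂f/∂d_o = (d_i/(d_o+d_i))² = 0.0880;  ∂f/∂d_i = (d_o/(d_o+d_i))² = 0.495
δf = √((∂f/∂d_o · δd_o)² + (∂f/∂d_i · δd_i)²) = √(0.193 + 0.708) = 0.949 cm
f = 19.5 cm.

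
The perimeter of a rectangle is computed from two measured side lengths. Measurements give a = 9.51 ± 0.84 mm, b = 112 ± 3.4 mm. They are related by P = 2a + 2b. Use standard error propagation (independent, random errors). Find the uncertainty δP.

Absolute uncertainties add in quadrature for a linear combination:
  (2·δa)² = 2.82;  (2·δb)² = 46.2
δP = √(49.1) = 7.00 mm

7.00 mm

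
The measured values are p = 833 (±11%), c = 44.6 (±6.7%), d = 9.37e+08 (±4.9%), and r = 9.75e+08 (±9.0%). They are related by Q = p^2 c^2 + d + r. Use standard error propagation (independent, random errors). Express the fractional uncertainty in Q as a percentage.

Let w = p^2·c^2 = 1.38e+09. δw/w = √((2·δp/p)² + (2·δc/c)²) = √(0.0484 + 0.0180) = 0.258, so δw = 3.56e+08.
Q = w + d + r: δQ = √(δw² + δd² + δr²) = √(1.26e+17 + 2.11e+15 + 7.7e+15) = 3.69e+08
Q = 3.29e+09, so δQ/Q = 3.69e+08/3.29e+09 = 0.112.

11.2%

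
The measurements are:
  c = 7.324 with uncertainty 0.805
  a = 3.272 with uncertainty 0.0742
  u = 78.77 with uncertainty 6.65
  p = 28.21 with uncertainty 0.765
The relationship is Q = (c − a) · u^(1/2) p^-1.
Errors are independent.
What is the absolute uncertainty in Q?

Let w = c − a = 4.052. δw = √(δc² + δa²) = √(0.648 + 0.00551) = 0.808, so δw/w = 0.200.
Q is then a monomial in w, u, p:
δQ/Q = √((δw/w)² + (½·δu/u)² + (-1·δp/p)²) = √(0.0398 + 0.00178 + 0.000735) = 0.206
Q = 1.275, so δQ = 0.206 × 1.275 = 0.262.

0.262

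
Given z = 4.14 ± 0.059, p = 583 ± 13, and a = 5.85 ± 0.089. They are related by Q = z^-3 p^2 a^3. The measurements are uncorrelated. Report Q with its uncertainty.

Products/powers → add relative errors in quadrature, weighted by exponent:
  (-3·δz/z)² = (-3×0.0143)² = 0.00183;  (2·δp/p)² = (2×0.0223)² = 0.00199;  (3·δa/a)² = (3×0.0152)² = 0.00208
δQ/Q = √(0.00590) = 0.0768
Q = 9.59e+05, so δQ = 0.0768 × 9.59e+05 = 73700.

(9.59 ± 0.737) × 10^5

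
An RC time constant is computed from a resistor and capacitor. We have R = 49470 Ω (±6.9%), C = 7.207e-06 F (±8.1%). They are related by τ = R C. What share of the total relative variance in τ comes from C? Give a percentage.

(δτ/τ)² = (1·δR/R)² + (1·δC/C)²
  R term: (1×0.0690)² = 0.00476
  C term: (1×0.0810)² = 0.00656
Total = 0.0113. Share from C = 0.00656/0.0113 = 0.579.

57.9%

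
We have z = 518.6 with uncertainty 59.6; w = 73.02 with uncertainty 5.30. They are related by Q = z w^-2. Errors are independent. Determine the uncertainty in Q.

0.0180

Since Q is a product/quotient, work with relative uncertainties:
  (1·δz/z)² = (1×0.115)² = 0.0132;  (-2·δw/w)² = (-2×0.0726)² = 0.0211
δQ/Q = √(0.0343) = 0.185
Q = 0.09726, so δQ = 0.185 × 0.09726 = 0.0180.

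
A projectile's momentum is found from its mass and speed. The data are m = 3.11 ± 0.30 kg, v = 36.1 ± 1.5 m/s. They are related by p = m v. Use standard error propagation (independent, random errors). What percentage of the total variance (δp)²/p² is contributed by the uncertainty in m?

84.3%

(δp/p)² = (1·δm/m)² + (1·δv/v)²
  m term: (1×0.0965)² = 0.00931
  v term: (1×0.0416)² = 0.00173
Total = 0.0110. Share from m = 0.00931/0.0110 = 0.843.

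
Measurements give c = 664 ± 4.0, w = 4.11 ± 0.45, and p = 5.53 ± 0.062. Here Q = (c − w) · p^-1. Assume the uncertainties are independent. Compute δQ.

Let u = c − w = 660. δu = √(δc² + δw²) = √(16.0 + 0.203) = 4.03, so δu/u = 0.00610.
Q is then a monomial in u, p:
δQ/Q = √((δu/u)² + (-1·δp/p)²) = √(3.72e-05 + 0.000126) = 0.0128
Q = 119, so δQ = 0.0128 × 119 = 1.52.

1.52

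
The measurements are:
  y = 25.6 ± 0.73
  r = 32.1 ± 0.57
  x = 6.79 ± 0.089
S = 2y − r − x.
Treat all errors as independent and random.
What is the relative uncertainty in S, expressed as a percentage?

Absolute uncertainties add in quadrature for a linear combination:
  (2·δy)² = 2.13;  (δr)² = 0.325;  (δx)² = 0.00792
δS = √(2.46) = 1.57
S = 12.3, so δS/S = 1.57/12.3 = 0.128.

12.8%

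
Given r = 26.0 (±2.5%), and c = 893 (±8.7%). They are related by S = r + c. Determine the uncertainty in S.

77.7

Sums and differences: (δS)² = Σ (cᵢ δxᵢ)².
  (δr)² = 0.423;  (δc)² = 6040
δS = √(6040) = 77.7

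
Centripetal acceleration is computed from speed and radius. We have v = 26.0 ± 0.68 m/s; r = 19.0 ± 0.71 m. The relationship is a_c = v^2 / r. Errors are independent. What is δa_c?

Each factor contributes (exponent × relative error)² to (δa_c/a_c)²:
  (2·δv/v)² = (2×0.0262)² = 0.00274;  (-1·δr/r)² = (-1×0.0374)² = 0.00140
δa_c/a_c = √(0.00413) = 0.0643
a_c = 35.6 m/s^2, so δa_c = 0.0643 × 35.6 = 2.29 m/s^2.

2.29 m/s^2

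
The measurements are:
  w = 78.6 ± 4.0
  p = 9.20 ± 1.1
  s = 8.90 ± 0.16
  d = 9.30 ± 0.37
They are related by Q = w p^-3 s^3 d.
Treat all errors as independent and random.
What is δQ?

244

Q is a product of powers, so relative uncertainties combine in quadrature:
  (1·δw/w)² = (1×0.0509)² = 0.00259;  (-3·δp/p)² = (-3×0.120)² = 0.129;  (3·δs/s)² = (3×0.0180)² = 0.00291;  (1·δd/d)² = (1×0.0398)² = 0.00158
δQ/Q = √(0.136) = 0.368
Q = 662, so δQ = 0.368 × 662 = 244.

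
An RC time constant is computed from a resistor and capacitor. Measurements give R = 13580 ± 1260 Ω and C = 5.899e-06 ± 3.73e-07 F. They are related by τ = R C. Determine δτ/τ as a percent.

11.2%

Products/powers → add relative errors in quadrature, weighted by exponent:
  (1·δR/R)² = (1×0.0928)² = 0.00861;  (1·δC/C)² = (1×0.0632)² = 0.00400
δτ/τ = √(0.0126) = 0.112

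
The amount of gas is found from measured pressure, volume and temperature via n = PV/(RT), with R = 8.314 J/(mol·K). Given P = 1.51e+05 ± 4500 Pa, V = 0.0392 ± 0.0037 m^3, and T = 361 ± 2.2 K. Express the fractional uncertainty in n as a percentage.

9.92%

Since n is a product/quotient, work with relative uncertainties:
  (1·δP/P)² = (1×0.0298)² = 0.000888;  (1·δV/V)² = (1×0.0944)² = 0.00891;  (-1·δT/T)² = (-1×0.00609)² = 3.71e-05
δn/n = √(0.00983) = 0.0992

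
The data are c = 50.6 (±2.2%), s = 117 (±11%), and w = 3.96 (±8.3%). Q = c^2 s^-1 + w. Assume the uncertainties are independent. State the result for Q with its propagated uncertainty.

Let p = c^2·s^-1 = 21.9. δp/p = √((2·δc/c)² + (-1·δs/s)²) = √(0.00194 + 0.0121) = 0.118, so δp = 2.59.
Q = p + w: δQ = √(δp² + δw²) = √(6.72 + 0.108) = 2.61
Q = 25.8.

25.8 ± 2.61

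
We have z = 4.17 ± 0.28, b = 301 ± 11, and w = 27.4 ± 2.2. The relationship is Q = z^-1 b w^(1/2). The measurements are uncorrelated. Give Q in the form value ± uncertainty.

378 ± 32.6

For a monomial Q ∝ z^-1, b, w^(1/2), fractional errors add in quadrature:
  (-1·δz/z)² = (-1×0.0671)² = 0.00451;  (1·δb/b)² = (1×0.0365)² = 0.00134;  (½·δw/w)² = (0.5×0.0803)² = 0.00161
δQ/Q = √(0.00746) = 0.0863
Q = 378, so δQ = 0.0863 × 378 = 32.6.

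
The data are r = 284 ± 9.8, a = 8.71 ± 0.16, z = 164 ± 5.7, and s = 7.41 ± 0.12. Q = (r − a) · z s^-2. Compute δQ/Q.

Let u = r − a = 275. δu = √(δr² + δa²) = √(96.0 + 0.0256) = 9.80, so δu/u = 0.0356.
Q is then a monomial in u, z, s:
δQ/Q = √((δu/u)² + (1·δz/z)² + (-2·δs/s)²) = √(0.00127 + 0.00121 + 0.00105) = 0.0594

0.0594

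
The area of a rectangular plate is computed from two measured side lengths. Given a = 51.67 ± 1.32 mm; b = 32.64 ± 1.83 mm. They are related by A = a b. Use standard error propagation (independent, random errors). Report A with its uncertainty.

A is a product of powers, so relative uncertainties combine in quadrature:
  (1·δa/a)² = (1×0.0255)² = 0.000653;  (1·δb/b)² = (1×0.0561)² = 0.00314
δA/A = √(0.00380) = 0.0616
A = 1687 mm^2, so δA = 0.0616 × 1687 = 104 mm^2.

1687 ± 104 mm^2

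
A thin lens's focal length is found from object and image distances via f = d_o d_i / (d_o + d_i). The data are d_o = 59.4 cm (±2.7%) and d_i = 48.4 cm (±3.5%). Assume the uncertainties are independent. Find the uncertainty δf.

0.608 cm

∂f/∂d_o = (d_i/(d_o+d_i))² = 0.202;  ∂f/∂d_i = (d_o/(d_o+d_i))² = 0.304
δf = √((∂f/∂d_o · δd_o)² + (∂f/∂d_i · δd_i)²) = √(0.105 + 0.265) = 0.608 cm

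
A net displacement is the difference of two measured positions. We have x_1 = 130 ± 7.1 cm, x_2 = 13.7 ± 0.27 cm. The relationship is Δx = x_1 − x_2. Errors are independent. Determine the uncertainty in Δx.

7.11 cm

Absolute uncertainties add in quadrature for a linear combination:
  (δx_1)² = 50.4;  (δx_2)² = 0.0729
δΔx = √(50.5) = 7.11 cm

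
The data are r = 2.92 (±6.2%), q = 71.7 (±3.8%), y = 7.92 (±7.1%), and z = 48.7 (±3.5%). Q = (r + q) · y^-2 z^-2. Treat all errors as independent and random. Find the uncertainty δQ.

Let u = r + q = 74.6. δu = √(δr² + δq²) = √(0.0328 + 7.42) = 2.73, so δu/u = 0.0366.
Q is then a monomial in u, y, z:
δQ/Q = √((δu/u)² + (-2·δy/y)² + (-2·δz/z)²) = √(0.00134 + 0.0202 + 0.00490) = 0.162
Q = 0.000502, so δQ = 0.162 × 0.000502 = 8.15e-05.

8.15e-05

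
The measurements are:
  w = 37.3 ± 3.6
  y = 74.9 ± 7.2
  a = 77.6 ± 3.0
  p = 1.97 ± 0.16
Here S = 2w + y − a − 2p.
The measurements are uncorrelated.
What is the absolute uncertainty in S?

Absolute uncertainties add in quadrature for a linear combination:
  (2·δw)² = 51.8;  (δy)² = 51.8;  (δa)² = 9.00;  (2·δp)² = 0.102
δS = √(113) = 10.6

10.6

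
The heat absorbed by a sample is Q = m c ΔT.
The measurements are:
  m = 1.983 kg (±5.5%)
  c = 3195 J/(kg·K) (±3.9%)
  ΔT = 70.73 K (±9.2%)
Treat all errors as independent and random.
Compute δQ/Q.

0.114

Each factor contributes (exponent × relative error)² to (δQ/Q)²:
  (1·δm/m)² = (1×0.0550)² = 0.00302;  (1·δc/c)² = (1×0.0390)² = 0.00152;  (1·δΔT/ΔT)² = (1×0.0920)² = 0.00846
δQ/Q = √(0.0130) = 0.114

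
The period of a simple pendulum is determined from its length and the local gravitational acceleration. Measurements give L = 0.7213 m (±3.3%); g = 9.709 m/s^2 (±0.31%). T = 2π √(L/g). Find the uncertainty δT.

T is a product of powers, so relative uncertainties combine in quadrature:
  (½·δL/L)² = (0.5×0.0330)² = 0.000272;  (−½·δg/g)² = (-0.5×0.00310)² = 2.4e-06
δT/T = √(0.000275) = 0.0166
T = 1.713 s, so δT = 0.0166 × 1.713 = 0.0284 s.

0.0284 s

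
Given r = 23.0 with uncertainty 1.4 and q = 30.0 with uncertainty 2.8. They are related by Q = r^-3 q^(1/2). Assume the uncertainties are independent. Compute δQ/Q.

For a monomial Q ∝ r^-3, q^(1/2), fractional errors add in quadrature:
  (-3·δr/r)² = (-3×0.0609)² = 0.0333;  (½·δq/q)² = (0.5×0.0933)² = 0.00218
δQ/Q = √(0.0355) = 0.188

0.188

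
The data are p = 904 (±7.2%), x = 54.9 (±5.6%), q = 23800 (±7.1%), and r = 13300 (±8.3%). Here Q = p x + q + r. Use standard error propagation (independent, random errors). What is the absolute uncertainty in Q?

Let w = p·x = 49600. δw/w = √((1·δp/p)² + (1·δx/x)²) = √(0.00518 + 0.00314) = 0.0912, so δw = 4530.
Q = w + q + r: δQ = √(δw² + δq² + δr²) = √(2.05e+07 + 2.86e+06 + 1.22e+06) = 4960

4960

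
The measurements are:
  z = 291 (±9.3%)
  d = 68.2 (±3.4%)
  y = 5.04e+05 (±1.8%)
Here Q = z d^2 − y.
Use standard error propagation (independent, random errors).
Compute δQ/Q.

Let p = z·d^2 = 1.35e+06. δp/p = √((1·δz/z)² + (2·δd/d)²) = √(0.00865 + 0.00462) = 0.115, so δp = 1.56e+05.
Q = p − y: δQ = √(δp² + δy²) = √(2.43e+10 + 8.23e+07) = 1.56e+05
Q = 8.5e+05, so δQ/Q = 1.56e+05/8.5e+05 = 0.184.

0.184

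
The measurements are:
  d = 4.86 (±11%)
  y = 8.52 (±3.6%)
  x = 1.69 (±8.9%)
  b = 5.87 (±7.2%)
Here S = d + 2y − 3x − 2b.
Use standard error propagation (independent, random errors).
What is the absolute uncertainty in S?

Sums and differences: (δS)² = Σ (cᵢ δxᵢ)².
  (δd)² = 0.286;  (2·δy)² = 0.376;  (3·δx)² = 0.204;  (2·δb)² = 0.714
δS = √(1.58) = 1.26

1.26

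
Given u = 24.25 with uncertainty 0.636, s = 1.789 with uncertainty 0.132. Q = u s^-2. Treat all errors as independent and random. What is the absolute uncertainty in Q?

Q is a product of powers, so relative uncertainties combine in quadrature:
  (1·δu/u)² = (1×0.0262)² = 0.000688;  (-2·δs/s)² = (-2×0.0738)² = 0.0218
δQ/Q = √(0.0225) = 0.150
Q = 7.577, so δQ = 0.150 × 7.577 = 1.14.

1.14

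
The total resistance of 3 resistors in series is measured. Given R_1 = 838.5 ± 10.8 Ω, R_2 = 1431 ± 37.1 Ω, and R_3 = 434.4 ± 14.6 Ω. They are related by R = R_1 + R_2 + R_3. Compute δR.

41.3 Ω

Each term contributes (cᵢ δxᵢ)² to (δR)²:
  (δR_1)² = 117;  (δR_2)² = 1380;  (δR_3)² = 213
δR = √(1710) = 41.3 Ω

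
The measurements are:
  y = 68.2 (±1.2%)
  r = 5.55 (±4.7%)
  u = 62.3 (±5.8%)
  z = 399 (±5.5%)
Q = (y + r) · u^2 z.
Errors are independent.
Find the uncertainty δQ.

1.47e+07

Let w = y + r = 73.8. δw = √(δy² + δr²) = √(0.670 + 0.0680) = 0.859, so δw/w = 0.0116.
Q is then a monomial in w, u, z:
δQ/Q = √((δw/w)² + (2·δu/u)² + (1·δz/z)²) = √(0.000136 + 0.0135 + 0.00302) = 0.129
Q = 1.14e+08, so δQ = 0.129 × 1.14e+08 = 1.47e+07.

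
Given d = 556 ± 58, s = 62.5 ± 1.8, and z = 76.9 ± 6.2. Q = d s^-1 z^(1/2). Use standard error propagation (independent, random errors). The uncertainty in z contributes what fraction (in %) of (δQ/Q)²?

12.2%

(δQ/Q)² = (1·δd/d)² + (-1·δs/s)² + (½·δz/z)²
  d term: (1×0.104)² = 0.0109
  s term: (-1×0.0288)² = 0.000829
  z term: (0.5×0.0806)² = 0.00163
Total = 0.0133. Share from z = 0.00163/0.0133 = 0.122.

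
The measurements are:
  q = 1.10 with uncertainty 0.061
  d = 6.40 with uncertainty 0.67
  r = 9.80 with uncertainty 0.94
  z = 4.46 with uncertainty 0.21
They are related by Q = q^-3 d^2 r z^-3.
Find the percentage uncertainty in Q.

Since Q is a product/quotient, work with relative uncertainties:
  (-3·δq/q)² = (-3×0.0555)² = 0.0277;  (2·δd/d)² = (2×0.105)² = 0.0438;  (1·δr/r)² = (1×0.0959)² = 0.00920;  (-3·δz/z)² = (-3×0.0471)² = 0.0200
δQ/Q = √(0.101) = 0.317

31.7%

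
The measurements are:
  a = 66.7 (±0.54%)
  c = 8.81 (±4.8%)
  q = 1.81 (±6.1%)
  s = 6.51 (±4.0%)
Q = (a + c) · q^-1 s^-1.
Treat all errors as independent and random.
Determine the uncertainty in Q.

0.470

Let u = a + c = 75.5. δu = √(δa² + δc²) = √(0.130 + 0.179) = 0.555, so δu/u = 0.00736.
Q is then a monomial in u, q, s:
δQ/Q = √((δu/u)² + (-1·δq/q)² + (-1·δs/s)²) = √(5.41e-05 + 0.00372 + 0.00160) = 0.0733
Q = 6.41, so δQ = 0.0733 × 6.41 = 0.470.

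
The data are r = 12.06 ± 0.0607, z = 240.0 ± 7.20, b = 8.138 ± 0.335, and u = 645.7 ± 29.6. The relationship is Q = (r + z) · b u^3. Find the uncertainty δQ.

8.08e+10

Let w = r + z = 252.1. δw = √(δr² + δz²) = √(0.00368 + 51.8) = 7.20, so δw/w = 0.0286.
Q is then a monomial in w, b, u:
δQ/Q = √((δw/w)² + (1·δb/b)² + (3·δu/u)²) = √(0.000816 + 0.00169 + 0.0189) = 0.146
Q = 5.522e+11, so δQ = 0.146 × 5.522e+11 = 8.08e+10.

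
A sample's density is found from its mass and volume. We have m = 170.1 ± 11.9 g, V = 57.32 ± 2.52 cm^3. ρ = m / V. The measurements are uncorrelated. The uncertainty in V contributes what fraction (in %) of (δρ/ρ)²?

28.3%

(δρ/ρ)² = (1·δm/m)² + (-1·δV/V)²
  m term: (1×0.0700)² = 0.00489
  V term: (-1×0.0440)² = 0.00193
Total = 0.00683. Share from V = 0.00193/0.00683 = 0.283.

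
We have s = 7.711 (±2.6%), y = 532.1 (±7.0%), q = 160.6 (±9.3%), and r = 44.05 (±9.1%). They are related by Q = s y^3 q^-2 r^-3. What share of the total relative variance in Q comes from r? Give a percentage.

(δQ/Q)² = (1·δs/s)² + (3·δy/y)² + (-2·δq/q)² + (-3·δr/r)²
  s term: (1×0.0260)² = 0.000676
  y term: (3×0.0700)² = 0.0441
  q term: (-2×0.0930)² = 0.0346
  r term: (-3×0.0910)² = 0.0745
Total = 0.154. Share from r = 0.0745/0.154 = 0.484.

48.4%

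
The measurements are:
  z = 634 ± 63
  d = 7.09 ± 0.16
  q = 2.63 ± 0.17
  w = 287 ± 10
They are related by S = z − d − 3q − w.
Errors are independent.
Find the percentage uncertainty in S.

19.2%

Each term contributes (cᵢ δxᵢ)² to (δS)²:
  (δz)² = 3970;  (δd)² = 0.0256;  (3·δq)² = 0.260;  (δw)² = 100
δS = √(4070) = 63.8
S = 332, so δS/S = 63.8/332 = 0.192.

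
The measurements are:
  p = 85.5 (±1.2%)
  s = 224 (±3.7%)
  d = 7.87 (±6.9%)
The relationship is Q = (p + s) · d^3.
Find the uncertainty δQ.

31500

Let u = p + s = 310. δu = √(δp² + δs²) = √(1.05 + 68.7) = 8.35, so δu/u = 0.0270.
Q is then a monomial in u, d:
δQ/Q = √((δu/u)² + (3·δd/d)²) = √(0.000728 + 0.0428) = 0.209
Q = 1.51e+05, so δQ = 0.209 × 1.51e+05 = 31500.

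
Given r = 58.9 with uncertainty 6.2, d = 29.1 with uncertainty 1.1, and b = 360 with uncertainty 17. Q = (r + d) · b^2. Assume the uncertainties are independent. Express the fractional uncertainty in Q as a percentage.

11.8%

Let u = r + d = 88.0. δu = √(δr² + δd²) = √(38.4 + 1.21) = 6.30, so δu/u = 0.0716.
Q is then a monomial in u, b:
δQ/Q = √((δu/u)² + (2·δb/b)²) = √(0.00512 + 0.00892) = 0.118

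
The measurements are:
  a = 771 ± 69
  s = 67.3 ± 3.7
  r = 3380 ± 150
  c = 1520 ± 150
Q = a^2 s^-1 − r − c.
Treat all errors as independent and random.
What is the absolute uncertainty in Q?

Let p = a^2·s^-1 = 8830. δp/p = √((2·δa/a)² + (-1·δs/s)²) = √(0.0320 + 0.00302) = 0.187, so δp = 1650.
Q = p − r − c: δQ = √(δp² + δr² + δc²) = √(2.74e+06 + 22500 + 22500) = 1670

1670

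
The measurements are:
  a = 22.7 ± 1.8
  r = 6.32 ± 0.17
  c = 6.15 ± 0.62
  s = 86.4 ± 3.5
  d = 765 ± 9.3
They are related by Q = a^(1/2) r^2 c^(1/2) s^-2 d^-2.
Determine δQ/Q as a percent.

Q is a product of powers, so relative uncertainties combine in quadrature:
  (½·δa/a)² = (0.5×0.0793)² = 0.00157;  (2·δr/r)² = (2×0.0269)² = 0.00289;  (½·δc/c)² = (0.5×0.101)² = 0.00254;  (-2·δs/s)² = (-2×0.0405)² = 0.00656;  (-2·δd/d)² = (-2×0.0122)² = 0.000591
δQ/Q = √(0.0142) = 0.119

11.9%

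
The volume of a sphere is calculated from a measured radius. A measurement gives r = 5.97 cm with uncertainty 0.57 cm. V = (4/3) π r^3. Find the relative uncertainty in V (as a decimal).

0.286

V ∝ r^3, so δV/V = |3| · δr/r = 3 × 0.0955 = 0.286.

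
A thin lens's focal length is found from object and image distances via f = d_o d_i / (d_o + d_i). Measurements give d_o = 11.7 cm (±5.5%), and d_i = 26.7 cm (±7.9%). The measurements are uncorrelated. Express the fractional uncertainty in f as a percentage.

4.52%

∂f/∂d_o = (d_i/(d_o+d_i))² = 0.483;  ∂f/∂d_i = (d_o/(d_o+d_i))² = 0.0928
δf = √((∂f/∂d_o · δd_o)² + (∂f/∂d_i · δd_i)²) = √(0.0968 + 0.0383) = 0.368 cm
f = 8.14 cm, so δf/f = 0.368/8.14 = 0.0452.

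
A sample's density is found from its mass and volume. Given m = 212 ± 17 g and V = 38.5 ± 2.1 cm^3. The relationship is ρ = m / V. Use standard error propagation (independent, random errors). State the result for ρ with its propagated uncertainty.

Relative error in a monomial: (δρ/ρ)² = Σ (nᵢ · δxᵢ/xᵢ)².
  (1·δm/m)² = (1×0.0802)² = 0.00643;  (-1·δV/V)² = (-1×0.0545)² = 0.00298
δρ/ρ = √(0.00941) = 0.0970
ρ = 5.51 g/cm^3, so δρ = 0.0970 × 5.51 = 0.534 g/cm^3.

5.51 ± 0.534 g/cm^3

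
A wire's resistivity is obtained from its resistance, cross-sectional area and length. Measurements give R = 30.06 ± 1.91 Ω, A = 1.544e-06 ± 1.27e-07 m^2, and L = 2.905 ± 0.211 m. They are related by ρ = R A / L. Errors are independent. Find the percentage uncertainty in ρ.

12.7%

Each factor contributes (exponent × relative error)² to (δρ/ρ)²:
  (1·δR/R)² = (1×0.0635)² = 0.00404;  (1·δA/A)² = (1×0.0823)² = 0.00677;  (-1·δL/L)² = (-1×0.0726)² = 0.00528
δρ/ρ = √(0.0161) = 0.127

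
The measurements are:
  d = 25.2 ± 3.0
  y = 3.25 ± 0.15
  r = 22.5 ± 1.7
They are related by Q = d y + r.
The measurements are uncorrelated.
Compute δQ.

10.6

Let p = d·y = 81.9. δp/p = √((1·δd/d)² + (1·δy/y)²) = √(0.0142 + 0.00213) = 0.128, so δp = 10.5.
Q = p + r: δQ = √(δp² + δr²) = √(109 + 2.89) = 10.6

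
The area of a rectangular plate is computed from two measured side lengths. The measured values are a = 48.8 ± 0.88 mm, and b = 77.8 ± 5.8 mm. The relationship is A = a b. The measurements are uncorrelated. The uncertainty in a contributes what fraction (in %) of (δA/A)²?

5.53%

(δA/A)² = (1·δa/a)² + (1·δb/b)²
  a term: (1×0.0180)² = 0.000325
  b term: (1×0.0746)² = 0.00556
Total = 0.00588. Share from a = 0.000325/0.00588 = 0.0553.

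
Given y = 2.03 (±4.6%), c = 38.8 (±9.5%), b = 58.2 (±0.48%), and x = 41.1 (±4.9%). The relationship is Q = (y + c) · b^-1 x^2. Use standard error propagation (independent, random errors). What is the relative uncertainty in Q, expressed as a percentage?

13.3%

Let u = y + c = 40.8. δu = √(δy² + δc²) = √(0.00872 + 13.6) = 3.69, so δu/u = 0.0903.
Q is then a monomial in u, b, x:
δQ/Q = √((δu/u)² + (-1·δb/b)² + (2·δx/x)²) = √(0.00816 + 2.3e-05 + 0.00960) = 0.133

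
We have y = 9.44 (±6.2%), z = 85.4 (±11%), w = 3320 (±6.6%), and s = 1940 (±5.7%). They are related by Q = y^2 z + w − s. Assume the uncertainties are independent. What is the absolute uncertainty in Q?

1290

Let p = y^2·z = 7610. δp/p = √((2·δy/y)² + (1·δz/z)²) = √(0.0154 + 0.0121) = 0.166, so δp = 1260.
Q = p + w − s: δQ = √(δp² + δw² + δs²) = √(1.59e+06 + 48000 + 12200) = 1290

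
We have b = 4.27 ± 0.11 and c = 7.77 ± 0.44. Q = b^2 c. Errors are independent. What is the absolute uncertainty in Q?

10.8

Relative error in a monomial: (δQ/Q)² = Σ (nᵢ · δxᵢ/xᵢ)².
  (2·δb/b)² = (2×0.0258)² = 0.00265;  (1·δc/c)² = (1×0.0566)² = 0.00321
δQ/Q = √(0.00586) = 0.0766
Q = 142, so δQ = 0.0766 × 142 = 10.8.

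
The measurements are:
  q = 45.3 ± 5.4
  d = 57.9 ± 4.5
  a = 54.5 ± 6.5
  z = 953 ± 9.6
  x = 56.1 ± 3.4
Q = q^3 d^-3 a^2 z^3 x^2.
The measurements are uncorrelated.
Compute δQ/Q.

0.505

Since Q is a product/quotient, work with relative uncertainties:
  (3·δq/q)² = (3×0.119)² = 0.128;  (-3·δd/d)² = (-3×0.0777)² = 0.0544;  (2·δa/a)² = (2×0.119)² = 0.0569;  (3·δz/z)² = (3×0.0101)² = 0.000913;  (2·δx/x)² = (2×0.0606)² = 0.0147
δQ/Q = √(0.255) = 0.505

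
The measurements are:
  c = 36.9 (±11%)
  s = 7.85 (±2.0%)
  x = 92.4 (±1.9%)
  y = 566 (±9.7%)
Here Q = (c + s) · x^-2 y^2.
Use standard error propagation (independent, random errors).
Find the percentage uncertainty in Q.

Let u = c + s = 44.8. δu = √(δc² + δs²) = √(16.5 + 0.0246) = 4.06, so δu/u = 0.0908.
Q is then a monomial in u, x, y:
δQ/Q = √((δu/u)² + (-2·δx/x)² + (2·δy/y)²) = √(0.00824 + 0.00144 + 0.0376) = 0.218

21.8%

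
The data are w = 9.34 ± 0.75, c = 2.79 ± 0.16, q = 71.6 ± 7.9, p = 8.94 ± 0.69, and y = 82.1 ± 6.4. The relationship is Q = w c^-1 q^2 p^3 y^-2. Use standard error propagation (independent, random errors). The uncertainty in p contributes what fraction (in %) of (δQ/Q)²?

39.3%

(δQ/Q)² = (1·δw/w)² + (-1·δc/c)² + (2·δq/q)² + (3·δp/p)² + (-2·δy/y)²
  w term: (1×0.0803)² = 0.00645
  c term: (-1×0.0573)² = 0.00329
  q term: (2×0.110)² = 0.0487
  p term: (3×0.0772)² = 0.0536
  y term: (-2×0.0780)² = 0.0243
Total = 0.136. Share from p = 0.0536/0.136 = 0.393.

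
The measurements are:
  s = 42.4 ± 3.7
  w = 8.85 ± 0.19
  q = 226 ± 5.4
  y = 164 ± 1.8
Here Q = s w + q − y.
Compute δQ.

34.2

Let p = s·w = 375. δp/p = √((1·δs/s)² + (1·δw/w)²) = √(0.00762 + 0.000461) = 0.0899, so δp = 33.7.
Q = p + q − y: δQ = √(δp² + δq² + δy²) = √(1140 + 29.2 + 3.24) = 34.2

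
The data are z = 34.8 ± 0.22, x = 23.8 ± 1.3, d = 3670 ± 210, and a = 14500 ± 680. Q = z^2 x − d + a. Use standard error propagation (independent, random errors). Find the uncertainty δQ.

1770

Let p = z^2·x = 28800. δp/p = √((2·δz/z)² + (1·δx/x)²) = √(0.000160 + 0.00298) = 0.0561, so δp = 1620.
Q = p − d + a: δQ = √(δp² + δd² + δa²) = √(2.61e+06 + 44100 + 4.62e+05) = 1770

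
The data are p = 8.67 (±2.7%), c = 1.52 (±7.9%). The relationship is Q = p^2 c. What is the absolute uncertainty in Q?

Products/powers → add relative errors in quadrature, weighted by exponent:
  (2·δp/p)² = (2×0.0270)² = 0.00292;  (1·δc/c)² = (1×0.0790)² = 0.00624
δQ/Q = √(0.00916) = 0.0957
Q = 114, so δQ = 0.0957 × 114 = 10.9.

10.9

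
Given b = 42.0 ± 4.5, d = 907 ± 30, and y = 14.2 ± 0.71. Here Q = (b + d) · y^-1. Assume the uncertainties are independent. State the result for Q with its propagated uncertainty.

Let u = b + d = 949. δu = √(δb² + δd²) = √(20.2 + 900) = 30.3, so δu/u = 0.0320.
Q is then a monomial in u, y:
δQ/Q = √((δu/u)² + (-1·δy/y)²) = √(0.00102 + 0.00250) = 0.0593
Q = 66.8, so δQ = 0.0593 × 66.8 = 3.97.

66.8 ± 3.97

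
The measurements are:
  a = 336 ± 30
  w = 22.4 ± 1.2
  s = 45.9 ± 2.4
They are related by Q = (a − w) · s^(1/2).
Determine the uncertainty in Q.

Let u = a − w = 314. δu = √(δa² + δw²) = √(900 + 1.44) = 30.0, so δu/u = 0.0957.
Q is then a monomial in u, s:
δQ/Q = √((δu/u)² + (½·δs/s)²) = √(0.00917 + 0.000683) = 0.0992
Q = 2120, so δQ = 0.0992 × 2120 = 211.

211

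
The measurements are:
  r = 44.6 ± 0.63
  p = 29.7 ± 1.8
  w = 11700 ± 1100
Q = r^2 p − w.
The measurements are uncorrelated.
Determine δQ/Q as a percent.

8.66%

Let h = r^2·p = 59100. δh/h = √((2·δr/r)² + (1·δp/p)²) = √(0.000798 + 0.00367) = 0.0669, so δh = 3950.
Q = h − w: δQ = √(δh² + δw²) = √(1.56e+07 + 1.21e+06) = 4100
Q = 47400, so δQ/Q = 4100/47400 = 0.0866.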